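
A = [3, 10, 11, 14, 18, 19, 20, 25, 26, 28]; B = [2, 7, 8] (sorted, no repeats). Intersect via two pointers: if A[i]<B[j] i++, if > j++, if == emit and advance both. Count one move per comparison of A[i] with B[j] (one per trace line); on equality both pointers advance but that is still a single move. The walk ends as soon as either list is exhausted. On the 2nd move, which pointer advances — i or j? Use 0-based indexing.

i

[i=0,j=0] 3>2 → j++
[i=0,j=1] 3<7 → i++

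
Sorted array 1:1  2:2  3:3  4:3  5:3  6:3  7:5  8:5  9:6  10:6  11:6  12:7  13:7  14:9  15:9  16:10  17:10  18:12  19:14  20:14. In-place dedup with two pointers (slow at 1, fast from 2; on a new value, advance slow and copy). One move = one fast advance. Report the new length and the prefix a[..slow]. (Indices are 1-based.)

length 10; prefix = [1, 2, 3, 5, 6, 7, 9, 10, 12, 14]

(s=1,f=2) a[fast]=2≠a[slow]=1 write a[2]=2 → slow++,fast++
(s=2,f=3) a[fast]=3≠a[slow]=2 write a[3]=3 → slow++,fast++
(s=3,f=4) a[fast]=3=a[slow] dup → fast++
(s=3,f=5) a[fast]=3=a[slow] dup → fast++
(s=3,f=6) a[fast]=3=a[slow] dup → fast++
(s=3,f=7) a[fast]=5≠a[slow]=3 write a[4]=5 → slow++,fast++
(s=4,f=8) a[fast]=5=a[slow] dup → fast++
(s=4,f=9) a[fast]=6≠a[slow]=5 write a[5]=6 → slow++,fast++
(s=5,f=10) a[fast]=6=a[slow] dup → fast++
(s=5,f=11) a[fast]=6=a[slow] dup → fast++
(s=5,f=12) a[fast]=7≠a[slow]=6 write a[6]=7 → slow++,fast++
(s=6,f=13) a[fast]=7=a[slow] dup → fast++
(s=6,f=14) a[fast]=9≠a[slow]=7 write a[7]=9 → slow++,fast++
(s=7,f=15) a[fast]=9=a[slow] dup → fast++
(s=7,f=16) a[fast]=10≠a[slow]=9 write a[8]=10 → slow++,fast++
(s=8,f=17) a[fast]=10=a[slow] dup → fast++
(s=8,f=18) a[fast]=12≠a[slow]=10 write a[9]=12 → slow++,fast++
(s=9,f=19) a[fast]=14≠a[slow]=12 write a[10]=14 → slow++,fast++
(s=10,f=20) a[fast]=14=a[slow] dup → fast++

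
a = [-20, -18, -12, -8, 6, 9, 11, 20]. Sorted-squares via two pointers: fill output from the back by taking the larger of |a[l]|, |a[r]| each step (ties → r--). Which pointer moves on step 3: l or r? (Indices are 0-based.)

[0,7] |-20|<=|20| out[7]=400 → r--
[0,6] |-20|>|11| out[6]=400 → l++
[1,6] |-18|>|11| out[5]=324 → l++

l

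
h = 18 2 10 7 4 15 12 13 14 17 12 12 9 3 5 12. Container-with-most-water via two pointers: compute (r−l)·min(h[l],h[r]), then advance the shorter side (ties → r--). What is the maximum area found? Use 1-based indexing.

max area = 180

[1,16] min(18,12)*15=180 best=180 * → r--
[1,15] min(18,5)*14=70 best=180 → r--
[1,14] min(18,3)*13=39 best=180 → r--
[1,13] min(18,9)*12=108 best=180 → r--
[1,12] min(18,12)*11=132 best=180 → r--
[1,11] min(18,12)*10=120 best=180 → r--
[1,10] min(18,17)*9=153 best=180 → r--
[1,9] min(18,14)*8=112 best=180 → r--
[1,8] min(18,13)*7=91 best=180 → r--
[1,7] min(18,12)*6=72 best=180 → r--
[1,6] min(18,15)*5=75 best=180 → r--
[1,5] min(18,4)*4=16 best=180 → r--
[1,4] min(18,7)*3=21 best=180 → r--
[1,3] min(18,10)*2=20 best=180 → r--
[1,2] min(18,2)*1=2 best=180 → r--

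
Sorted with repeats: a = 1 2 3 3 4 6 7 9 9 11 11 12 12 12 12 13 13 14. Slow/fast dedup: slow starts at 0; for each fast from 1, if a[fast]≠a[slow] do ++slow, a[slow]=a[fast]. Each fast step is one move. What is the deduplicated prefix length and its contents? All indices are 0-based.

(s=0,f=1) a[fast]=2≠a[slow]=1 write a[1]=2 → slow++,fast++
(s=1,f=2) a[fast]=3≠a[slow]=2 write a[2]=3 → slow++,fast++
(s=2,f=3) a[fast]=3=a[slow] dup → fast++
(s=2,f=4) a[fast]=4≠a[slow]=3 write a[3]=4 → slow++,fast++
(s=3,f=5) a[fast]=6≠a[slow]=4 write a[4]=6 → slow++,fast++
(s=4,f=6) a[fast]=7≠a[slow]=6 write a[5]=7 → slow++,fast++
(s=5,f=7) a[fast]=9≠a[slow]=7 write a[6]=9 → slow++,fast++
(s=6,f=8) a[fast]=9=a[slow] dup → fast++
(s=6,f=9) a[fast]=11≠a[slow]=9 write a[7]=11 → slow++,fast++
(s=7,f=10) a[fast]=11=a[slow] dup → fast++
(s=7,f=11) a[fast]=12≠a[slow]=11 write a[8]=12 → slow++,fast++
(s=8,f=12) a[fast]=12=a[slow] dup → fast++
(s=8,f=13) a[fast]=12=a[slow] dup → fast++
(s=8,f=14) a[fast]=12=a[slow] dup → fast++
(s=8,f=15) a[fast]=13≠a[slow]=12 write a[9]=13 → slow++,fast++
(s=9,f=16) a[fast]=13=a[slow] dup → fast++
(s=9,f=17) a[fast]=14≠a[slow]=13 write a[10]=14 → slow++,fast++

length 11; prefix = [1, 2, 3, 4, 6, 7, 9, 11, 12, 13, 14]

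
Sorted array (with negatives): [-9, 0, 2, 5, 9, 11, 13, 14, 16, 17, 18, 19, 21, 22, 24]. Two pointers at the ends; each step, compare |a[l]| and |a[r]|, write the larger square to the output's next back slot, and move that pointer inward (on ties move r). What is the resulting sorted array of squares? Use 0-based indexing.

l=0 r=14: |-9|<=|24| out[14]=576, r--
l=0 r=13: |-9|<=|22| out[13]=484, r--
l=0 r=12: |-9|<=|21| out[12]=441, r--
l=0 r=11: |-9|<=|19| out[11]=361, r--
l=0 r=10: |-9|<=|18| out[10]=324, r--
l=0 r=9: |-9|<=|17| out[9]=289, r--
l=0 r=8: |-9|<=|16| out[8]=256, r--
l=0 r=7: |-9|<=|14| out[7]=196, r--
l=0 r=6: |-9|<=|13| out[6]=169, r--
l=0 r=5: |-9|<=|11| out[5]=121, r--
l=0 r=4: |-9|<=|9| out[4]=81, r--
l=0 r=3: |-9|>|5| out[3]=81, l++
l=1 r=3: |0|<=|5| out[2]=25, r--
l=1 r=2: |0|<=|2| out[1]=4, r--
l=1 r=1: |0|<=|0| out[0]=0, r--

[0, 4, 25, 81, 81, 121, 169, 196, 256, 289, 324, 361, 441, 484, 576]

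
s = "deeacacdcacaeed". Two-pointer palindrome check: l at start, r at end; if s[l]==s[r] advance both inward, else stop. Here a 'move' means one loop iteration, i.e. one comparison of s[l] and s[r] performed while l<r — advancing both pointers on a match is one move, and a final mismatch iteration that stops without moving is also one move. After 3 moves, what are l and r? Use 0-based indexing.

[0,14] 'd'=='d' → l++,r--
[1,13] 'e'=='e' → l++,r--
[2,12] 'e'=='e' → l++,r--

l=3, r=11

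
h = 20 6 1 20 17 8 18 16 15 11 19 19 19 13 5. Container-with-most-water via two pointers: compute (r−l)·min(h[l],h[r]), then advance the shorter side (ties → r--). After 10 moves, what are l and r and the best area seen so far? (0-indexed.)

[0,14] min(20,5)*14=70 best=70 * → r--
[0,13] min(20,13)*13=169 best=169 * → r--
[0,12] min(20,19)*12=228 best=228 * → r--
[0,11] min(20,19)*11=209 best=228 → r--
[0,10] min(20,19)*10=190 best=228 → r--
[0,9] min(20,11)*9=99 best=228 → r--
[0,8] min(20,15)*8=120 best=228 → r--
[0,7] min(20,16)*7=112 best=228 → r--
[0,6] min(20,18)*6=108 best=228 → r--
[0,5] min(20,8)*5=40 best=228 → r--

l=0, r=4, best area=228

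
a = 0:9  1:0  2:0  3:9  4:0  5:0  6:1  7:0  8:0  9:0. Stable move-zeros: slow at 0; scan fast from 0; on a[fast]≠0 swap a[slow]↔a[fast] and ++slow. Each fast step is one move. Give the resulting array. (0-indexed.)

[9, 9, 1, 0, 0, 0, 0, 0, 0, 0]

slow=0 fast=0: a[fast]=9≠0 swap→a[0]=9, slow++,fast++
slow=1 fast=1: a[fast]=0, fast++
slow=1 fast=2: a[fast]=0, fast++
slow=1 fast=3: a[fast]=9≠0 swap→a[1]=9, slow++,fast++
slow=2 fast=4: a[fast]=0, fast++
slow=2 fast=5: a[fast]=0, fast++
slow=2 fast=6: a[fast]=1≠0 swap→a[2]=1, slow++,fast++
slow=3 fast=7: a[fast]=0, fast++
slow=3 fast=8: a[fast]=0, fast++
slow=3 fast=9: a[fast]=0, fast++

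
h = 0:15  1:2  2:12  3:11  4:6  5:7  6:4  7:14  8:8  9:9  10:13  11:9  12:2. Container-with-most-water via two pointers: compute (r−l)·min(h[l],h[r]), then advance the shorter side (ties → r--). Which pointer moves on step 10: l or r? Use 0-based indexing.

l=0 r=12: min(15,2)*12=24 best=24 *, r--
l=0 r=11: min(15,9)*11=99 best=99 *, r--
l=0 r=10: min(15,13)*10=130 best=130 *, r--
l=0 r=9: min(15,9)*9=81 best=130, r--
l=0 r=8: min(15,8)*8=64 best=130, r--
l=0 r=7: min(15,14)*7=98 best=130, r--
l=0 r=6: min(15,4)*6=24 best=130, r--
l=0 r=5: min(15,7)*5=35 best=130, r--
l=0 r=4: min(15,6)*4=24 best=130, r--
l=0 r=3: min(15,11)*3=33 best=130, r--

r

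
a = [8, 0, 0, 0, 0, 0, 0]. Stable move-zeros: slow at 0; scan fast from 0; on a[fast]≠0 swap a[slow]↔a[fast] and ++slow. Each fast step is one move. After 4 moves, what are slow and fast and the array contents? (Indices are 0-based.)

slow=1, fast=4, a=[8, 0, 0, 0, 0, 0, 0]

(s=0,f=0) a[fast]=8≠0 swap→a[0]=8 → slow++,fast++
(s=1,f=1) a[fast]=0 → fast++
(s=1,f=2) a[fast]=0 → fast++
(s=1,f=3) a[fast]=0 → fast++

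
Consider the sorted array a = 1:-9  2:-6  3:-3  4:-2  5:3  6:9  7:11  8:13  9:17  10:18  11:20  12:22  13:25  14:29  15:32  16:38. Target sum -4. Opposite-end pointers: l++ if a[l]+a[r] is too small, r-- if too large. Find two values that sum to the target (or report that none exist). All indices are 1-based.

[1,16] -9+38=29 >-4 → r--
[1,15] -9+32=23 >-4 → r--
[1,14] -9+29=20 >-4 → r--
[1,13] -9+25=16 >-4 → r--
[1,12] -9+22=13 >-4 → r--
[1,11] -9+20=11 >-4 → r--
[1,10] -9+18=9 >-4 → r--
[1,9] -9+17=8 >-4 → r--
[1,8] -9+13=4 >-4 → r--
[1,7] -9+11=2 >-4 → r--
[1,6] -9+9=0 >-4 → r--
[1,5] -9+3=-6 <-4 → l++
[2,5] -6+3=-3 >-4 → r--
[2,4] -6+-2=-8 <-4 → l++
[3,4] -3+-2=-5 <-4 → l++

no pair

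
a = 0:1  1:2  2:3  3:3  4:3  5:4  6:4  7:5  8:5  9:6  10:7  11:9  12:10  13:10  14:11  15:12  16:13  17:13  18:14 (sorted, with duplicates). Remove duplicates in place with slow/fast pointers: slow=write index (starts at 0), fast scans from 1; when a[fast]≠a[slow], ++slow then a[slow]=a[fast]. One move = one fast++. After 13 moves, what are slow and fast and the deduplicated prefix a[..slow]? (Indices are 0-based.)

slow=8, fast=14, prefix=[1, 2, 3, 4, 5, 6, 7, 9, 10]

slow=0 fast=1: a[fast]=2≠a[slow]=1 write a[1]=2, slow++,fast++
slow=1 fast=2: a[fast]=3≠a[slow]=2 write a[2]=3, slow++,fast++
slow=2 fast=3: a[fast]=3=a[slow] dup, fast++
slow=2 fast=4: a[fast]=3=a[slow] dup, fast++
slow=2 fast=5: a[fast]=4≠a[slow]=3 write a[3]=4, slow++,fast++
slow=3 fast=6: a[fast]=4=a[slow] dup, fast++
slow=3 fast=7: a[fast]=5≠a[slow]=4 write a[4]=5, slow++,fast++
slow=4 fast=8: a[fast]=5=a[slow] dup, fast++
slow=4 fast=9: a[fast]=6≠a[slow]=5 write a[5]=6, slow++,fast++
slow=5 fast=10: a[fast]=7≠a[slow]=6 write a[6]=7, slow++,fast++
slow=6 fast=11: a[fast]=9≠a[slow]=7 write a[7]=9, slow++,fast++
slow=7 fast=12: a[fast]=10≠a[slow]=9 write a[8]=10, slow++,fast++
slow=8 fast=13: a[fast]=10=a[slow] dup, fast++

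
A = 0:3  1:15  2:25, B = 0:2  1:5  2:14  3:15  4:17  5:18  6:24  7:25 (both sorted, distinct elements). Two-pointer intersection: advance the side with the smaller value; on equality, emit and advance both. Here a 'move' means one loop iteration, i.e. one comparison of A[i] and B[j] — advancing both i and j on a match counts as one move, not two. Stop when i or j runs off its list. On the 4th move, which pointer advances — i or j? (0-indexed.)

j

i=0 j=0: 3>2, j++
i=0 j=1: 3<5, i++
i=1 j=1: 15>5, j++
i=1 j=2: 15>14, j++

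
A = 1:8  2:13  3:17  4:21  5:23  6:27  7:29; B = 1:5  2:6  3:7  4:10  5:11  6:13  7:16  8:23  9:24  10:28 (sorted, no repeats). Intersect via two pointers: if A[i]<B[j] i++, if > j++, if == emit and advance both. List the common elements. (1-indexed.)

intersection = [13, 23]

i=1 j=1: 8>5, j++
i=1 j=2: 8>6, j++
i=1 j=3: 8>7, j++
i=1 j=4: 8<10, i++
i=2 j=4: 13>10, j++
i=2 j=5: 13>11, j++
i=2 j=6: 13==13 emit, i++,j++
i=3 j=7: 17>16, j++
i=3 j=8: 17<23, i++
i=4 j=8: 21<23, i++
i=5 j=8: 23==23 emit, i++,j++
i=6 j=9: 27>24, j++
i=6 j=10: 27<28, i++
i=7 j=10: 29>28, j++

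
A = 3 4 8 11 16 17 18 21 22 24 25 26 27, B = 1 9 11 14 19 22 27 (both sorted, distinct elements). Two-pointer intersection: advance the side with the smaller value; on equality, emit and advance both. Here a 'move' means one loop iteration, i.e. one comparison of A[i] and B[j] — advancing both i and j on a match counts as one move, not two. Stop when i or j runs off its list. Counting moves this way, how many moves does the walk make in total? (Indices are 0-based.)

[i=0,j=0] 3>1 → j++
[i=0,j=1] 3<9 → i++
[i=1,j=1] 4<9 → i++
[i=2,j=1] 8<9 → i++
[i=3,j=1] 11>9 → j++
[i=3,j=2] 11==11 emit → i++,j++
[i=4,j=3] 16>14 → j++
[i=4,j=4] 16<19 → i++
[i=5,j=4] 17<19 → i++
[i=6,j=4] 18<19 → i++
[i=7,j=4] 21>19 → j++
[i=7,j=5] 21<22 → i++
[i=8,j=5] 22==22 emit → i++,j++
[i=9,j=6] 24<27 → i++
[i=10,j=6] 25<27 → i++
[i=11,j=6] 26<27 → i++
[i=12,j=6] 27==27 emit → i++,j++

17 moves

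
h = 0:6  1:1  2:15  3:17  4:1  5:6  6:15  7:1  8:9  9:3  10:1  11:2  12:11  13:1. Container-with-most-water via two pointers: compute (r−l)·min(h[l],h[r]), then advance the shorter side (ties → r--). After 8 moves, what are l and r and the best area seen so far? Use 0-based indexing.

[0,13] min(6,1)*13=13 best=13 * → r--
[0,12] min(6,11)*12=72 best=72 * → l++
[1,12] min(1,11)*11=11 best=72 → l++
[2,12] min(15,11)*10=110 best=110 * → r--
[2,11] min(15,2)*9=18 best=110 → r--
[2,10] min(15,1)*8=8 best=110 → r--
[2,9] min(15,3)*7=21 best=110 → r--
[2,8] min(15,9)*6=54 best=110 → r--

l=2, r=7, best area=110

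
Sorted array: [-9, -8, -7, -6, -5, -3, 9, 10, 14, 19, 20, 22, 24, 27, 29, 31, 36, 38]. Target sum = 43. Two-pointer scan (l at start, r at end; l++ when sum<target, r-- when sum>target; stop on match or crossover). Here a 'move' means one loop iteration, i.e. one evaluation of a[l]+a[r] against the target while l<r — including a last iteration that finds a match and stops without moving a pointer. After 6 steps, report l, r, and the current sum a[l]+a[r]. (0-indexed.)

l=6, r=17, sum=47

[0,17] -9+38=29 <43 → l++
[1,17] -8+38=30 <43 → l++
[2,17] -7+38=31 <43 → l++
[3,17] -6+38=32 <43 → l++
[4,17] -5+38=33 <43 → l++
[5,17] -3+38=35 <43 → l++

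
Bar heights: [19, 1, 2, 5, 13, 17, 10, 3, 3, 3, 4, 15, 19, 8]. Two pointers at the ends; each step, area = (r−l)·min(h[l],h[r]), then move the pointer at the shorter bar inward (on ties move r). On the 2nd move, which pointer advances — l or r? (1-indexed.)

r

l=1 r=14: min(19,8)*13=104 best=104 *, r--
l=1 r=13: min(19,19)*12=228 best=228 *, r--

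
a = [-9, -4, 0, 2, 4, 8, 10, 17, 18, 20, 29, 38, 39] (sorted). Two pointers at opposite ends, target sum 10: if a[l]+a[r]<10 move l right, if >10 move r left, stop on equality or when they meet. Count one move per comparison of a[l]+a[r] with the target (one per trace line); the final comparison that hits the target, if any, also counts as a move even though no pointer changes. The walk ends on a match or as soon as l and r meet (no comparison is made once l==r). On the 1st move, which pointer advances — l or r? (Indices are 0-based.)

l=0 r=12: -9+39=30 >10, r--

r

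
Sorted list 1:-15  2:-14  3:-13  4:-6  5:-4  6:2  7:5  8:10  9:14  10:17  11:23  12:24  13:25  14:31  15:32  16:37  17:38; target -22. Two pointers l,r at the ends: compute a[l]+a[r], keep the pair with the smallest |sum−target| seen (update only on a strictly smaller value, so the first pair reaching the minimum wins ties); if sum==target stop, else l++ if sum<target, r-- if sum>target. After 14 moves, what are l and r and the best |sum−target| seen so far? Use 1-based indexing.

l=1, r=3, best |Δ|=1

l=1 r=17: -15+38=23 d=45 *, r--
l=1 r=16: -15+37=22 d=44 *, r--
l=1 r=15: -15+32=17 d=39 *, r--
l=1 r=14: -15+31=16 d=38 *, r--
l=1 r=13: -15+25=10 d=32 *, r--
l=1 r=12: -15+24=9 d=31 *, r--
l=1 r=11: -15+23=8 d=30 *, r--
l=1 r=10: -15+17=2 d=24 *, r--
l=1 r=9: -15+14=-1 d=21 *, r--
l=1 r=8: -15+10=-5 d=17 *, r--
l=1 r=7: -15+5=-10 d=12 *, r--
l=1 r=6: -15+2=-13 d=9 *, r--
l=1 r=5: -15+-4=-19 d=3 *, r--
l=1 r=4: -15+-6=-21 d=1 *, r--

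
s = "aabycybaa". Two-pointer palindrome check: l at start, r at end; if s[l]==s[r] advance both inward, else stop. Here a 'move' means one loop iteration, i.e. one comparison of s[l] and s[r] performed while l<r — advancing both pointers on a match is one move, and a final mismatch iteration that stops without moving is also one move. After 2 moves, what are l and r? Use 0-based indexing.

l=2, r=6

l=0 r=8: 'a'=='a', l++,r--
l=1 r=7: 'a'=='a', l++,r--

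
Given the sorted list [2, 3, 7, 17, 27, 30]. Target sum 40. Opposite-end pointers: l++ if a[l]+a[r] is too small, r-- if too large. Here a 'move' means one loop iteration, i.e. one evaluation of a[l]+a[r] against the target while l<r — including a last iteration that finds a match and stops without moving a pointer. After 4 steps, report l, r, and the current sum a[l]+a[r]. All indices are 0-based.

l=0 r=5: 2+30=32 <40, l++
l=1 r=5: 3+30=33 <40, l++
l=2 r=5: 7+30=37 <40, l++
l=3 r=5: 17+30=47 >40, r--

l=3, r=4, sum=44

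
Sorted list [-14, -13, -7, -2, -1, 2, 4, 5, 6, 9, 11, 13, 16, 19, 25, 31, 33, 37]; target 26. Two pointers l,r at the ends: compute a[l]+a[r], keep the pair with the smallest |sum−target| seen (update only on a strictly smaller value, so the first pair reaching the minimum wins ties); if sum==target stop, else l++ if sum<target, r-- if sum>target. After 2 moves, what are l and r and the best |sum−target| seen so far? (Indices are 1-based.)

l=3, r=18, best |Δ|=2

[1,18] -14+37=23 d=3 * → l++
[2,18] -13+37=24 d=2 * → l++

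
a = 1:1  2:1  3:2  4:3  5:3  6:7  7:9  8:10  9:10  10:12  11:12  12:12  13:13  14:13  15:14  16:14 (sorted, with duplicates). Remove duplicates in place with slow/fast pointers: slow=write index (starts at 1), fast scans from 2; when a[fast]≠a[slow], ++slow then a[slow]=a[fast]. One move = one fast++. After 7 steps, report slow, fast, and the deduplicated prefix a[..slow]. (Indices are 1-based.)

(s=1,f=2) a[fast]=1=a[slow] dup → fast++
(s=1,f=3) a[fast]=2≠a[slow]=1 write a[2]=2 → slow++,fast++
(s=2,f=4) a[fast]=3≠a[slow]=2 write a[3]=3 → slow++,fast++
(s=3,f=5) a[fast]=3=a[slow] dup → fast++
(s=3,f=6) a[fast]=7≠a[slow]=3 write a[4]=7 → slow++,fast++
(s=4,f=7) a[fast]=9≠a[slow]=7 write a[5]=9 → slow++,fast++
(s=5,f=8) a[fast]=10≠a[slow]=9 write a[6]=10 → slow++,fast++

slow=6, fast=9, prefix=[1, 2, 3, 7, 9, 10]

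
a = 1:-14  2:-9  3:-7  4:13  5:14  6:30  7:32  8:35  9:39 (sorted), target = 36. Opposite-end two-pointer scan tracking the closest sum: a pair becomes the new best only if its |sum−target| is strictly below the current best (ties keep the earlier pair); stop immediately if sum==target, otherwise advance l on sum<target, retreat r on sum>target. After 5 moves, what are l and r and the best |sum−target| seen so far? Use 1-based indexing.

l=4, r=7, best |Δ|=4

l=1 r=9: -14+39=25 d=11 *, l++
l=2 r=9: -9+39=30 d=6 *, l++
l=3 r=9: -7+39=32 d=4 *, l++
l=4 r=9: 13+39=52 d=16, r--
l=4 r=8: 13+35=48 d=12, r--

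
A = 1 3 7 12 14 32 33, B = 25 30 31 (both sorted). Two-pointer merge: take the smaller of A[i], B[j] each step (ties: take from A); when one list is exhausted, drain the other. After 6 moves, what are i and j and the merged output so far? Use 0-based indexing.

[i=0,j=0] A[i]=1<=B[j]=25 take 1 → i++
[i=1,j=0] A[i]=3<=B[j]=25 take 3 → i++
[i=2,j=0] A[i]=7<=B[j]=25 take 7 → i++
[i=3,j=0] A[i]=12<=B[j]=25 take 12 → i++
[i=4,j=0] A[i]=14<=B[j]=25 take 14 → i++
[i=5,j=0] A[i]=32>B[j]=25 take 25 → j++

i=5, j=1, merged so far=[1, 3, 7, 12, 14, 25]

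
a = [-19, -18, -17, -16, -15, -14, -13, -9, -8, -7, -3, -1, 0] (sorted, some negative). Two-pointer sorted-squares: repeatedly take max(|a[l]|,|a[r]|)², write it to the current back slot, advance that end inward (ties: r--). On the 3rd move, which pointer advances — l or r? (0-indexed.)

[0,12] |-19|>|0| out[12]=361 → l++
[1,12] |-18|>|0| out[11]=324 → l++
[2,12] |-17|>|0| out[10]=289 → l++

l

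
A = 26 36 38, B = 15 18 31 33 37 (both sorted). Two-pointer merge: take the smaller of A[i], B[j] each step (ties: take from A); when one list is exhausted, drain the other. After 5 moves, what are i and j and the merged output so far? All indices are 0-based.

[i=0,j=0] A[i]=26>B[j]=15 take 15 → j++
[i=0,j=1] A[i]=26>B[j]=18 take 18 → j++
[i=0,j=2] A[i]=26<=B[j]=31 take 26 → i++
[i=1,j=2] A[i]=36>B[j]=31 take 31 → j++
[i=1,j=3] A[i]=36>B[j]=33 take 33 → j++

i=1, j=4, merged so far=[15, 18, 26, 31, 33]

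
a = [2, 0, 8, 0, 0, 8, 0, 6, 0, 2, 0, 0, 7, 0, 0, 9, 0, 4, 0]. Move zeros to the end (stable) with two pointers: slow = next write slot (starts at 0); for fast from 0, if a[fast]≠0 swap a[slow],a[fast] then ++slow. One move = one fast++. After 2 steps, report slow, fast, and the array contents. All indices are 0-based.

slow=1, fast=2, a=[2, 0, 8, 0, 0, 8, 0, 6, 0, 2, 0, 0, 7, 0, 0, 9, 0, 4, 0]

(s=0,f=0) a[fast]=2≠0 swap→a[0]=2 → slow++,fast++
(s=1,f=1) a[fast]=0 → fast++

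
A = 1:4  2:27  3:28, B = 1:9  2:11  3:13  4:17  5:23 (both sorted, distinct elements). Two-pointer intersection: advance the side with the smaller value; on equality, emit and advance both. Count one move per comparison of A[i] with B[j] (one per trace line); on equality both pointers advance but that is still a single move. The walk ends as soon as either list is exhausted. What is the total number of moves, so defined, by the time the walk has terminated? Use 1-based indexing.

6 moves

i=1 j=1: 4<9, i++
i=2 j=1: 27>9, j++
i=2 j=2: 27>11, j++
i=2 j=3: 27>13, j++
i=2 j=4: 27>17, j++
i=2 j=5: 27>23, j++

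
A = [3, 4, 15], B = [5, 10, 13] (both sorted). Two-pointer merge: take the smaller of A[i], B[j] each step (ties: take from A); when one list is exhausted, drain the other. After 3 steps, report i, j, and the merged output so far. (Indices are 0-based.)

i=2, j=1, merged so far=[3, 4, 5]

i=0 j=0: A[i]=3<=B[j]=5 take 3, i++
i=1 j=0: A[i]=4<=B[j]=5 take 4, i++
i=2 j=0: A[i]=15>B[j]=5 take 5, j++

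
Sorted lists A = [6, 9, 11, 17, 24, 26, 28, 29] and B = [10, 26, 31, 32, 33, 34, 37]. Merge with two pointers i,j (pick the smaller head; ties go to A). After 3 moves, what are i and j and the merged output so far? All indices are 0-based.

i=0 j=0: A[i]=6<=B[j]=10 take 6, i++
i=1 j=0: A[i]=9<=B[j]=10 take 9, i++
i=2 j=0: A[i]=11>B[j]=10 take 10, j++

i=2, j=1, merged so far=[6, 9, 10]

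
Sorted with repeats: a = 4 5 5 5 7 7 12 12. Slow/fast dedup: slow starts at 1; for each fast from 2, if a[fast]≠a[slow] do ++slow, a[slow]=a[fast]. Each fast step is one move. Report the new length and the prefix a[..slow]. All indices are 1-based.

length 4; prefix = [4, 5, 7, 12]

(s=1,f=2) a[fast]=5≠a[slow]=4 write a[2]=5 → slow++,fast++
(s=2,f=3) a[fast]=5=a[slow] dup → fast++
(s=2,f=4) a[fast]=5=a[slow] dup → fast++
(s=2,f=5) a[fast]=7≠a[slow]=5 write a[3]=7 → slow++,fast++
(s=3,f=6) a[fast]=7=a[slow] dup → fast++
(s=3,f=7) a[fast]=12≠a[slow]=7 write a[4]=12 → slow++,fast++
(s=4,f=8) a[fast]=12=a[slow] dup → fast++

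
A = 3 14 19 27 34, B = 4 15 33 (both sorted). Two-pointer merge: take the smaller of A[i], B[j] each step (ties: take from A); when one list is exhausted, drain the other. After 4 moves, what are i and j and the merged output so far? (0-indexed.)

[i=0,j=0] A[i]=3<=B[j]=4 take 3 → i++
[i=1,j=0] A[i]=14>B[j]=4 take 4 → j++
[i=1,j=1] A[i]=14<=B[j]=15 take 14 → i++
[i=2,j=1] A[i]=19>B[j]=15 take 15 → j++

i=2, j=2, merged so far=[3, 4, 14, 15]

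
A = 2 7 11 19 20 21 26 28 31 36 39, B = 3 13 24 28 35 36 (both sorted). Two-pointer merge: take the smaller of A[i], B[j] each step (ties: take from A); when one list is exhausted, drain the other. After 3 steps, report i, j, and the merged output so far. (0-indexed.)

[i=0,j=0] A[i]=2<=B[j]=3 take 2 → i++
[i=1,j=0] A[i]=7>B[j]=3 take 3 → j++
[i=1,j=1] A[i]=7<=B[j]=13 take 7 → i++

i=2, j=1, merged so far=[2, 3, 7]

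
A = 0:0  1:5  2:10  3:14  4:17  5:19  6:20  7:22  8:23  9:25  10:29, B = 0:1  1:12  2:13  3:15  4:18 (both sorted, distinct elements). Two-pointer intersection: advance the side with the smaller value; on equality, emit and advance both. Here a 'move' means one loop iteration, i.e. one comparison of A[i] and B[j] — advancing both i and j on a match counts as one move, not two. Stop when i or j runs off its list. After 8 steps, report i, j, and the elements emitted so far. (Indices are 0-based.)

[i=0,j=0] 0<1 → i++
[i=1,j=0] 5>1 → j++
[i=1,j=1] 5<12 → i++
[i=2,j=1] 10<12 → i++
[i=3,j=1] 14>12 → j++
[i=3,j=2] 14>13 → j++
[i=3,j=3] 14<15 → i++
[i=4,j=3] 17>15 → j++

i=4, j=4, emitted=[]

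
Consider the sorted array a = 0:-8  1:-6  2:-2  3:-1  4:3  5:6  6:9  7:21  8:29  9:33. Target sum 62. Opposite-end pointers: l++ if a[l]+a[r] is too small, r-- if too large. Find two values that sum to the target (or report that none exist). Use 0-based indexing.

[0,9] -8+33=25 <62 → l++
[1,9] -6+33=27 <62 → l++
[2,9] -2+33=31 <62 → l++
[3,9] -1+33=32 <62 → l++
[4,9] 3+33=36 <62 → l++
[5,9] 6+33=39 <62 → l++
[6,9] 9+33=42 <62 → l++
[7,9] 21+33=54 <62 → l++
[8,9] 29+33=62 → found

(29, 33)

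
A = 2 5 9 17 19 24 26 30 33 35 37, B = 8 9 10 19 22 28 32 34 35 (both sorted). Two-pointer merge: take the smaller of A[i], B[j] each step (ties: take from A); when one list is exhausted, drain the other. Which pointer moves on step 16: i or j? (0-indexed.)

i

[i=0,j=0] A[i]=2<=B[j]=8 take 2 → i++
[i=1,j=0] A[i]=5<=B[j]=8 take 5 → i++
[i=2,j=0] A[i]=9>B[j]=8 take 8 → j++
[i=2,j=1] A[i]=9<=B[j]=9 take 9 → i++
[i=3,j=1] A[i]=17>B[j]=9 take 9 → j++
[i=3,j=2] A[i]=17>B[j]=10 take 10 → j++
[i=3,j=3] A[i]=17<=B[j]=19 take 17 → i++
[i=4,j=3] A[i]=19<=B[j]=19 take 19 → i++
[i=5,j=3] A[i]=24>B[j]=19 take 19 → j++
[i=5,j=4] A[i]=24>B[j]=22 take 22 → j++
[i=5,j=5] A[i]=24<=B[j]=28 take 24 → i++
[i=6,j=5] A[i]=26<=B[j]=28 take 26 → i++
[i=7,j=5] A[i]=30>B[j]=28 take 28 → j++
[i=7,j=6] A[i]=30<=B[j]=32 take 30 → i++
[i=8,j=6] A[i]=33>B[j]=32 take 32 → j++
[i=8,j=7] A[i]=33<=B[j]=34 take 33 → i++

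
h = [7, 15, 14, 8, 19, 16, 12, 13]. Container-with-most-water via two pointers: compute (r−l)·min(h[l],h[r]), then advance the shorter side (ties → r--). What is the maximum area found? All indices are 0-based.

max area = 78

[0,7] min(7,13)*7=49 best=49 * → l++
[1,7] min(15,13)*6=78 best=78 * → r--
[1,6] min(15,12)*5=60 best=78 → r--
[1,5] min(15,16)*4=60 best=78 → l++
[2,5] min(14,16)*3=42 best=78 → l++
[3,5] min(8,16)*2=16 best=78 → l++
[4,5] min(19,16)*1=16 best=78 → r--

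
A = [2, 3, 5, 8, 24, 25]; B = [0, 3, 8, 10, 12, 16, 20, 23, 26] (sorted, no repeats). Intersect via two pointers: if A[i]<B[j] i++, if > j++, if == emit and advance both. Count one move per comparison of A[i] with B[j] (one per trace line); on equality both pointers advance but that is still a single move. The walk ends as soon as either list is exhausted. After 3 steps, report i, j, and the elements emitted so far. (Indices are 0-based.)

i=2, j=2, emitted=[3]

i=0 j=0: 2>0, j++
i=0 j=1: 2<3, i++
i=1 j=1: 3==3 emit, i++,j++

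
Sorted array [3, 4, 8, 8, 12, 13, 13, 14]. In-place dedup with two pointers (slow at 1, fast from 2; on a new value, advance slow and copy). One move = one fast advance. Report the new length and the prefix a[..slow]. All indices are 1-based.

slow=1 fast=2: a[fast]=4≠a[slow]=3 write a[2]=4, slow++,fast++
slow=2 fast=3: a[fast]=8≠a[slow]=4 write a[3]=8, slow++,fast++
slow=3 fast=4: a[fast]=8=a[slow] dup, fast++
slow=3 fast=5: a[fast]=12≠a[slow]=8 write a[4]=12, slow++,fast++
slow=4 fast=6: a[fast]=13≠a[slow]=12 write a[5]=13, slow++,fast++
slow=5 fast=7: a[fast]=13=a[slow] dup, fast++
slow=5 fast=8: a[fast]=14≠a[slow]=13 write a[6]=14, slow++,fast++

length 6; prefix = [3, 4, 8, 12, 13, 14]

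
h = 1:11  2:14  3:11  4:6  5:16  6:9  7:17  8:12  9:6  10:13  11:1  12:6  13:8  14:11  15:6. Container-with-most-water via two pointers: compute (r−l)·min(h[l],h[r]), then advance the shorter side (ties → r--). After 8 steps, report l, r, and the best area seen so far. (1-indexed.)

[1,15] min(11,6)*14=84 best=84 * → r--
[1,14] min(11,11)*13=143 best=143 * → r--
[1,13] min(11,8)*12=96 best=143 → r--
[1,12] min(11,6)*11=66 best=143 → r--
[1,11] min(11,1)*10=10 best=143 → r--
[1,10] min(11,13)*9=99 best=143 → l++
[2,10] min(14,13)*8=104 best=143 → r--
[2,9] min(14,6)*7=42 best=143 → r--

l=2, r=8, best area=143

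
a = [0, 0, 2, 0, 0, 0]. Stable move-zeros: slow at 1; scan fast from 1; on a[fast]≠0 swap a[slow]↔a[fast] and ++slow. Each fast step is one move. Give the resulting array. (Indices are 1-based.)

[2, 0, 0, 0, 0, 0]

slow=1 fast=1: a[fast]=0, fast++
slow=1 fast=2: a[fast]=0, fast++
slow=1 fast=3: a[fast]=2≠0 swap→a[1]=2, slow++,fast++
slow=2 fast=4: a[fast]=0, fast++
slow=2 fast=5: a[fast]=0, fast++
slow=2 fast=6: a[fast]=0, fast++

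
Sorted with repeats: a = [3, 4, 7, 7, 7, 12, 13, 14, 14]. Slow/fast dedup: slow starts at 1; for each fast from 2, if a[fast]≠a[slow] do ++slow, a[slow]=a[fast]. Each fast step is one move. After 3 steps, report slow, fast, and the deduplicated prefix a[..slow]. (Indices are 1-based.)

(s=1,f=2) a[fast]=4≠a[slow]=3 write a[2]=4 → slow++,fast++
(s=2,f=3) a[fast]=7≠a[slow]=4 write a[3]=7 → slow++,fast++
(s=3,f=4) a[fast]=7=a[slow] dup → fast++

slow=3, fast=5, prefix=[3, 4, 7]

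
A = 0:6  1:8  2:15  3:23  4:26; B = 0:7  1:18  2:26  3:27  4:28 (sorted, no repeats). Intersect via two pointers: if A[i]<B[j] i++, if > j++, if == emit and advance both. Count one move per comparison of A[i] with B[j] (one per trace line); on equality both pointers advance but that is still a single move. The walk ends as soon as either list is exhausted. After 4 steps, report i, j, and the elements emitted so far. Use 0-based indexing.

i=3, j=1, emitted=[]

[i=0,j=0] 6<7 → i++
[i=1,j=0] 8>7 → j++
[i=1,j=1] 8<18 → i++
[i=2,j=1] 15<18 → i++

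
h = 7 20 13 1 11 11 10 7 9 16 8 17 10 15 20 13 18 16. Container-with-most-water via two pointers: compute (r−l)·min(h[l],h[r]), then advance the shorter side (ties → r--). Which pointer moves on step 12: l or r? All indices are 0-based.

l=0 r=17: min(7,16)*17=119 best=119 *, l++
l=1 r=17: min(20,16)*16=256 best=256 *, r--
l=1 r=16: min(20,18)*15=270 best=270 *, r--
l=1 r=15: min(20,13)*14=182 best=270, r--
l=1 r=14: min(20,20)*13=260 best=270, r--
l=1 r=13: min(20,15)*12=180 best=270, r--
l=1 r=12: min(20,10)*11=110 best=270, r--
l=1 r=11: min(20,17)*10=170 best=270, r--
l=1 r=10: min(20,8)*9=72 best=270, r--
l=1 r=9: min(20,16)*8=128 best=270, r--
l=1 r=8: min(20,9)*7=63 best=270, r--
l=1 r=7: min(20,7)*6=42 best=270, r--

r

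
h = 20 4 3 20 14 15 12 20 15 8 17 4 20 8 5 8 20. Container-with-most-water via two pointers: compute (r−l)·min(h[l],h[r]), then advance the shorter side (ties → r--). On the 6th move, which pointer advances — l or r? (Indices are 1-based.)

r

[1,17] min(20,20)*16=320 best=320 * → r--
[1,16] min(20,8)*15=120 best=320 → r--
[1,15] min(20,5)*14=70 best=320 → r--
[1,14] min(20,8)*13=104 best=320 → r--
[1,13] min(20,20)*12=240 best=320 → r--
[1,12] min(20,4)*11=44 best=320 → r--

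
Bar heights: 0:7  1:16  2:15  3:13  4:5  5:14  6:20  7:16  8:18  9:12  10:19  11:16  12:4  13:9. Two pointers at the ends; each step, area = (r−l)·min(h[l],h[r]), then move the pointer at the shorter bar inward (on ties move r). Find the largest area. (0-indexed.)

max area = 160

[0,13] min(7,9)*13=91 best=91 * → l++
[1,13] min(16,9)*12=108 best=108 * → r--
[1,12] min(16,4)*11=44 best=108 → r--
[1,11] min(16,16)*10=160 best=160 * → r--
[1,10] min(16,19)*9=144 best=160 → l++
[2,10] min(15,19)*8=120 best=160 → l++
[3,10] min(13,19)*7=91 best=160 → l++
[4,10] min(5,19)*6=30 best=160 → l++
[5,10] min(14,19)*5=70 best=160 → l++
[6,10] min(20,19)*4=76 best=160 → r--
[6,9] min(20,12)*3=36 best=160 → r--
[6,8] min(20,18)*2=36 best=160 → r--
[6,7] min(20,16)*1=16 best=160 → r--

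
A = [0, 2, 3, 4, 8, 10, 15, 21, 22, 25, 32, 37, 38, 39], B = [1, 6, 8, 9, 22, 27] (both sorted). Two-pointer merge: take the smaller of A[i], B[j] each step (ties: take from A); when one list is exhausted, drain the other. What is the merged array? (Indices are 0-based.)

i=0 j=0: A[i]=0<=B[j]=1 take 0, i++
i=1 j=0: A[i]=2>B[j]=1 take 1, j++
i=1 j=1: A[i]=2<=B[j]=6 take 2, i++
i=2 j=1: A[i]=3<=B[j]=6 take 3, i++
i=3 j=1: A[i]=4<=B[j]=6 take 4, i++
i=4 j=1: A[i]=8>B[j]=6 take 6, j++
i=4 j=2: A[i]=8<=B[j]=8 take 8, i++
i=5 j=2: A[i]=10>B[j]=8 take 8, j++
i=5 j=3: A[i]=10>B[j]=9 take 9, j++
i=5 j=4: A[i]=10<=B[j]=22 take 10, i++
i=6 j=4: A[i]=15<=B[j]=22 take 15, i++
i=7 j=4: A[i]=21<=B[j]=22 take 21, i++
i=8 j=4: A[i]=22<=B[j]=22 take 22, i++
i=9 j=4: A[i]=25>B[j]=22 take 22, j++
i=9 j=5: A[i]=25<=B[j]=27 take 25, i++
i=10 j=5: A[i]=32>B[j]=27 take 27, j++
i=10 j=6: B done, take A[i]=32, i++
i=11 j=6: B done, take A[i]=37, i++
i=12 j=6: B done, take A[i]=38, i++
i=13 j=6: B done, take A[i]=39, i++

[0, 1, 2, 3, 4, 6, 8, 8, 9, 10, 15, 21, 22, 22, 25, 27, 32, 37, 38, 39]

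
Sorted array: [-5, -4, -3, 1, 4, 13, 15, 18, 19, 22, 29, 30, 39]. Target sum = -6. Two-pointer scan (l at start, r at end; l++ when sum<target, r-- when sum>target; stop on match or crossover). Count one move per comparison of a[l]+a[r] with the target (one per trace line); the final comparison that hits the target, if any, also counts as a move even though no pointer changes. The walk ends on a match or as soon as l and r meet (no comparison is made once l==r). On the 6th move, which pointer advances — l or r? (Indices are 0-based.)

l=0 r=12: -5+39=34 >-6, r--
l=0 r=11: -5+30=25 >-6, r--
l=0 r=10: -5+29=24 >-6, r--
l=0 r=9: -5+22=17 >-6, r--
l=0 r=8: -5+19=14 >-6, r--
l=0 r=7: -5+18=13 >-6, r--

r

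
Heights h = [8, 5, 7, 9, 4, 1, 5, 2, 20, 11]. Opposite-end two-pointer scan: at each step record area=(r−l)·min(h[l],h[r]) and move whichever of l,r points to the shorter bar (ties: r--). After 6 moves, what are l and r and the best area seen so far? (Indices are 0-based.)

[0,9] min(8,11)*9=72 best=72 * → l++
[1,9] min(5,11)*8=40 best=72 → l++
[2,9] min(7,11)*7=49 best=72 → l++
[3,9] min(9,11)*6=54 best=72 → l++
[4,9] min(4,11)*5=20 best=72 → l++
[5,9] min(1,11)*4=4 best=72 → l++

l=6, r=9, best area=72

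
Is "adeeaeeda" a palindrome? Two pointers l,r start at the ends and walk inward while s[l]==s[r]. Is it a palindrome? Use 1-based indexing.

palindrome

[1,9] 'a'=='a' → l++,r--
[2,8] 'd'=='d' → l++,r--
[3,7] 'e'=='e' → l++,r--
[4,6] 'e'=='e' → l++,r--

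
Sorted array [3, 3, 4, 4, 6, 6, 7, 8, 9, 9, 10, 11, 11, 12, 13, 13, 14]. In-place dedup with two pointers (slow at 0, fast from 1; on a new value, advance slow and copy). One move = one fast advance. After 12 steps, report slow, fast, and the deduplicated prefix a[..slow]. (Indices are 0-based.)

slow=0 fast=1: a[fast]=3=a[slow] dup, fast++
slow=0 fast=2: a[fast]=4≠a[slow]=3 write a[1]=4, slow++,fast++
slow=1 fast=3: a[fast]=4=a[slow] dup, fast++
slow=1 fast=4: a[fast]=6≠a[slow]=4 write a[2]=6, slow++,fast++
slow=2 fast=5: a[fast]=6=a[slow] dup, fast++
slow=2 fast=6: a[fast]=7≠a[slow]=6 write a[3]=7, slow++,fast++
slow=3 fast=7: a[fast]=8≠a[slow]=7 write a[4]=8, slow++,fast++
slow=4 fast=8: a[fast]=9≠a[slow]=8 write a[5]=9, slow++,fast++
slow=5 fast=9: a[fast]=9=a[slow] dup, fast++
slow=5 fast=10: a[fast]=10≠a[slow]=9 write a[6]=10, slow++,fast++
slow=6 fast=11: a[fast]=11≠a[slow]=10 write a[7]=11, slow++,fast++
slow=7 fast=12: a[fast]=11=a[slow] dup, fast++

slow=7, fast=13, prefix=[3, 4, 6, 7, 8, 9, 10, 11]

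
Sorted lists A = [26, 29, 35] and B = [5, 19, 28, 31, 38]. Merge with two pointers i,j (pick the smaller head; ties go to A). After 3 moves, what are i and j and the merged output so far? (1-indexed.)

i=1 j=1: A[i]=26>B[j]=5 take 5, j++
i=1 j=2: A[i]=26>B[j]=19 take 19, j++
i=1 j=3: A[i]=26<=B[j]=28 take 26, i++

i=2, j=3, merged so far=[5, 19, 26]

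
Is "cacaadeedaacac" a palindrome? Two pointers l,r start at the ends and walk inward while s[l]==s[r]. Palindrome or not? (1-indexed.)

[1,14] 'c'=='c' → l++,r--
[2,13] 'a'=='a' → l++,r--
[3,12] 'c'=='c' → l++,r--
[4,11] 'a'=='a' → l++,r--
[5,10] 'a'=='a' → l++,r--
[6,9] 'd'=='d' → l++,r--
[7,8] 'e'=='e' → l++,r--

palindrome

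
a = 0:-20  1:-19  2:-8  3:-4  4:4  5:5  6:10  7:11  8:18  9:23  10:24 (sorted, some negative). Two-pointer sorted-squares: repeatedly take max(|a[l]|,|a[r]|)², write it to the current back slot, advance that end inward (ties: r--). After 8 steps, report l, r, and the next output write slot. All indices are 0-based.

l=3, r=5, next write slot=2

[0,10] |-20|<=|24| out[10]=576 → r--
[0,9] |-20|<=|23| out[9]=529 → r--
[0,8] |-20|>|18| out[8]=400 → l++
[1,8] |-19|>|18| out[7]=361 → l++
[2,8] |-8|<=|18| out[6]=324 → r--
[2,7] |-8|<=|11| out[5]=121 → r--
[2,6] |-8|<=|10| out[4]=100 → r--
[2,5] |-8|>|5| out[3]=64 → l++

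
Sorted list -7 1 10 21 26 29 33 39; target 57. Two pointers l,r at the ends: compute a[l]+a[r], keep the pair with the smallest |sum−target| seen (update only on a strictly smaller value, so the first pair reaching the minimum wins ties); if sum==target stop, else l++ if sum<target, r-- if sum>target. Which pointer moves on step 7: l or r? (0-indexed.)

l

l=0 r=7: -7+39=32 d=25 *, l++
l=1 r=7: 1+39=40 d=17 *, l++
l=2 r=7: 10+39=49 d=8 *, l++
l=3 r=7: 21+39=60 d=3 *, r--
l=3 r=6: 21+33=54 d=3, l++
l=4 r=6: 26+33=59 d=2 *, r--
l=4 r=5: 26+29=55 d=2, l++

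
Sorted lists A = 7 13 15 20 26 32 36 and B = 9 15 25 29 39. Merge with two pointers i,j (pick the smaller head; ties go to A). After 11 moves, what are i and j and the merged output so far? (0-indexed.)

i=7, j=4, merged so far=[7, 9, 13, 15, 15, 20, 25, 26, 29, 32, 36]

i=0 j=0: A[i]=7<=B[j]=9 take 7, i++
i=1 j=0: A[i]=13>B[j]=9 take 9, j++
i=1 j=1: A[i]=13<=B[j]=15 take 13, i++
i=2 j=1: A[i]=15<=B[j]=15 take 15, i++
i=3 j=1: A[i]=20>B[j]=15 take 15, j++
i=3 j=2: A[i]=20<=B[j]=25 take 20, i++
i=4 j=2: A[i]=26>B[j]=25 take 25, j++
i=4 j=3: A[i]=26<=B[j]=29 take 26, i++
i=5 j=3: A[i]=32>B[j]=29 take 29, j++
i=5 j=4: A[i]=32<=B[j]=39 take 32, i++
i=6 j=4: A[i]=36<=B[j]=39 take 36, i++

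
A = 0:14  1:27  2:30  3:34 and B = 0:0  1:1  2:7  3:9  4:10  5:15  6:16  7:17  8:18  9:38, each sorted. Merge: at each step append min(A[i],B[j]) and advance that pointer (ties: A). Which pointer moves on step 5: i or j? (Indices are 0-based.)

i=0 j=0: A[i]=14>B[j]=0 take 0, j++
i=0 j=1: A[i]=14>B[j]=1 take 1, j++
i=0 j=2: A[i]=14>B[j]=7 take 7, j++
i=0 j=3: A[i]=14>B[j]=9 take 9, j++
i=0 j=4: A[i]=14>B[j]=10 take 10, j++

j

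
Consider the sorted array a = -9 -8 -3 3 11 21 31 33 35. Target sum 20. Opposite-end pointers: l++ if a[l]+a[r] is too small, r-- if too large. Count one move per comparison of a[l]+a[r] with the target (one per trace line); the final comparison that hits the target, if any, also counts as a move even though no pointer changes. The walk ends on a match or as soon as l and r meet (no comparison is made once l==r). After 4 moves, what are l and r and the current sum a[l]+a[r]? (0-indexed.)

l=0 r=8: -9+35=26 >20, r--
l=0 r=7: -9+33=24 >20, r--
l=0 r=6: -9+31=22 >20, r--
l=0 r=5: -9+21=12 <20, l++

l=1, r=5, sum=13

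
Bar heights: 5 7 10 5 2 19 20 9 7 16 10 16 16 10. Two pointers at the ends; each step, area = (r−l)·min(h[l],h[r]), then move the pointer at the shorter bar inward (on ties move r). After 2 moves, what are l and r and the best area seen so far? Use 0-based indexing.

l=2, r=13, best area=84

[0,13] min(5,10)*13=65 best=65 * → l++
[1,13] min(7,10)*12=84 best=84 * → l++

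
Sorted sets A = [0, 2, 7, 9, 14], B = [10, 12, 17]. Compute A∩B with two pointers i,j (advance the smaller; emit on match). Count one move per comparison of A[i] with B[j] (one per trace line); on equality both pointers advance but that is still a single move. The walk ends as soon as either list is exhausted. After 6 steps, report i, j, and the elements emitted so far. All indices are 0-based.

[i=0,j=0] 0<10 → i++
[i=1,j=0] 2<10 → i++
[i=2,j=0] 7<10 → i++
[i=3,j=0] 9<10 → i++
[i=4,j=0] 14>10 → j++
[i=4,j=1] 14>12 → j++

i=4, j=2, emitted=[]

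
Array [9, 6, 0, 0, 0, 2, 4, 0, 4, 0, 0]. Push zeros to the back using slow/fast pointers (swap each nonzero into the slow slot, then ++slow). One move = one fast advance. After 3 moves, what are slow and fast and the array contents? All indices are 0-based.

slow=2, fast=3, a=[9, 6, 0, 0, 0, 2, 4, 0, 4, 0, 0]

slow=0 fast=0: a[fast]=9≠0 swap→a[0]=9, slow++,fast++
slow=1 fast=1: a[fast]=6≠0 swap→a[1]=6, slow++,fast++
slow=2 fast=2: a[fast]=0, fast++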